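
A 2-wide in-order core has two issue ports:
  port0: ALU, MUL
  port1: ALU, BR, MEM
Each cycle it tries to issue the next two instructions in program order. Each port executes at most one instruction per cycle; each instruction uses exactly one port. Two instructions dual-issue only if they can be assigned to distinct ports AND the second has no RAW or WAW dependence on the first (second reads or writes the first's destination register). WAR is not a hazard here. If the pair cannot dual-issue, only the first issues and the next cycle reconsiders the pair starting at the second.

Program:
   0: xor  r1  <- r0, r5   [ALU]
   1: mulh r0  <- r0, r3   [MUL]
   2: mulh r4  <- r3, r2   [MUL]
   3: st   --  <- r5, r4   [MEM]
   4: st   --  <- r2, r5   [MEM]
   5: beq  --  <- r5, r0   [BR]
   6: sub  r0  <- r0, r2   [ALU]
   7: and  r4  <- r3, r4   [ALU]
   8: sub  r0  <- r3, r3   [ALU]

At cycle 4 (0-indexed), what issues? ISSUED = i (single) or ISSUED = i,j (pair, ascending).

ISSUED = 5,6

t=0 i0,i1:xor.ALU/mulh.MUL ; pair
t=1 i2:mulh.MUL ; RAW r4
t=2 i3:st.MEM ; no-port MEM/MEM
t=3 i4:st.MEM ; no-port MEM/BR
t=4 i5,i6:beq.BR/sub.ALU ; pair
t=5 i7,i8:and.ALU/sub.ALU ; pair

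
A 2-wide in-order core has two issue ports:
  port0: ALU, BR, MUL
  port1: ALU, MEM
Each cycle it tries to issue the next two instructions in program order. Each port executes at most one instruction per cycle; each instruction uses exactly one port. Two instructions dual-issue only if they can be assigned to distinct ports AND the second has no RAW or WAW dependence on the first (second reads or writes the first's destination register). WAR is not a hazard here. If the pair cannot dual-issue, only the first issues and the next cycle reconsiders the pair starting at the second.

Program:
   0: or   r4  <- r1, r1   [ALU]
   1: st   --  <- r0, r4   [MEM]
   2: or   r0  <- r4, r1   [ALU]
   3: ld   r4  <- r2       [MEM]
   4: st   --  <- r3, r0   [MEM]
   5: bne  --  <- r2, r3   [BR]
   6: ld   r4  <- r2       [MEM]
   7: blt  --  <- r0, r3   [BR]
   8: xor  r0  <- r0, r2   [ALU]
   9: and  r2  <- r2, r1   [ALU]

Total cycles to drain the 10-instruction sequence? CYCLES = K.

c0: i0 or  RAW r4
c1: i1+i2 st or  2-wide
c2: i3 ld  no-port MEM/MEM
c3: i4+i5 st bne  2-wide
c4: i6+i7 ld blt  2-wide
c5: i8+i9 xor and  2-wide

CYCLES = 6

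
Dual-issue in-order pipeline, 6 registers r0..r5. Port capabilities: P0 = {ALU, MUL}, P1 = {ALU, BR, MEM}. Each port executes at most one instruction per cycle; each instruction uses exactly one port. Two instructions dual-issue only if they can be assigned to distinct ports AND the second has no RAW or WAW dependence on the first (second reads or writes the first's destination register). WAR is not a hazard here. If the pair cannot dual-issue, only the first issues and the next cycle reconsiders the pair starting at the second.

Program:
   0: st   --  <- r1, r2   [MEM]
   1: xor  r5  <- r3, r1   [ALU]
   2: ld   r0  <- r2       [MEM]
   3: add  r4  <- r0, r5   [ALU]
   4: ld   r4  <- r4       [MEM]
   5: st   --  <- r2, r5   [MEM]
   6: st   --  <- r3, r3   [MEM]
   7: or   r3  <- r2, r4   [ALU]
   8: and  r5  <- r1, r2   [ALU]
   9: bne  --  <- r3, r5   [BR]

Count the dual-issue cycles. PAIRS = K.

t=0 i0/i1:st/xor ; pair
t=1 i2:ld ; RAW r0
t=2 i3:add ; RAW+WAW r4
t=3 i4:ld ; no-port MEM/MEM
t=4 i5:st ; no-port MEM/MEM
t=5 i6/i7:st/or ; pair
t=6 i8:and ; RAW r5
t=7 i9:bne ; tail

PAIRS = 2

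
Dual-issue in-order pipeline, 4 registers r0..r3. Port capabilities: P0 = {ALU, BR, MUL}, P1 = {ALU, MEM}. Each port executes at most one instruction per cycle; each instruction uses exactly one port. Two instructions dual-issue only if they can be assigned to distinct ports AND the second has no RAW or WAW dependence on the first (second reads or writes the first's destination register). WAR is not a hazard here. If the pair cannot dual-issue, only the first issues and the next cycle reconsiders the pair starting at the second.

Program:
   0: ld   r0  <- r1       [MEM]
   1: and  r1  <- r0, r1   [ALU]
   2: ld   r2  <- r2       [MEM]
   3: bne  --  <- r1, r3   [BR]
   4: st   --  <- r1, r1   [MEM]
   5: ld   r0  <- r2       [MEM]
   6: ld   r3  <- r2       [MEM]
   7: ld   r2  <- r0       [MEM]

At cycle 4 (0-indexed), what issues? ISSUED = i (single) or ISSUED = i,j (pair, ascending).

t=0 i0:ld.MEM ; RAW r0
t=1 i1+i2:and.ALU/ld.MEM ; pair
t=2 i3+i4:bne.BR/st.MEM ; pair
t=3 i5:ld.MEM ; no-port MEM/MEM
t=4 i6:ld.MEM ; no-port MEM/MEM
t=5 i7:ld.MEM ; tail

ISSUED = 6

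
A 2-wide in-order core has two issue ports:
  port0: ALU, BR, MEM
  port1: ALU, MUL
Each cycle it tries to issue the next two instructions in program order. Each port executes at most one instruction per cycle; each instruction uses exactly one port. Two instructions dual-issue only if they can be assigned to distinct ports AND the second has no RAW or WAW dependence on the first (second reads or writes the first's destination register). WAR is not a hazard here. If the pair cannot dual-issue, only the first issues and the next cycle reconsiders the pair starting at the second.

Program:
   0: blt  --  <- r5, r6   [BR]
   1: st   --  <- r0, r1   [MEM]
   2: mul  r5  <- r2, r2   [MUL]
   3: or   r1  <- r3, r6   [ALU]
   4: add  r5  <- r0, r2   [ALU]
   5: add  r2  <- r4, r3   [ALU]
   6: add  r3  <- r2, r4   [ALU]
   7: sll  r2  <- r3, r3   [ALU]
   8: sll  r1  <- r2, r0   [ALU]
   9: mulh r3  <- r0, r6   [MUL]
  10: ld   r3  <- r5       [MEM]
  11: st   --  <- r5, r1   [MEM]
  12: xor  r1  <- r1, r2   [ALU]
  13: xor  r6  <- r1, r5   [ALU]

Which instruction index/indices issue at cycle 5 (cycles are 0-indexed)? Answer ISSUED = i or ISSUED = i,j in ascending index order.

ISSUED = 7

0. blt.BR @i0  | no-port BR/MEM
1. st.MEM;mul.MUL @i1&i2  | pair
2. or.ALU;add.ALU @i3&i4  | pair
3. add.ALU @i5  | RAW r2
4. add.ALU @i6  | RAW r3
5. sll.ALU @i7  | RAW r2
6. sll.ALU;mulh.MUL @i8&i9  | pair
7. ld.MEM @i10  | no-port MEM/MEM
8. st.MEM;xor.ALU @i11&i12  | pair
9. xor.ALU @i13  | tail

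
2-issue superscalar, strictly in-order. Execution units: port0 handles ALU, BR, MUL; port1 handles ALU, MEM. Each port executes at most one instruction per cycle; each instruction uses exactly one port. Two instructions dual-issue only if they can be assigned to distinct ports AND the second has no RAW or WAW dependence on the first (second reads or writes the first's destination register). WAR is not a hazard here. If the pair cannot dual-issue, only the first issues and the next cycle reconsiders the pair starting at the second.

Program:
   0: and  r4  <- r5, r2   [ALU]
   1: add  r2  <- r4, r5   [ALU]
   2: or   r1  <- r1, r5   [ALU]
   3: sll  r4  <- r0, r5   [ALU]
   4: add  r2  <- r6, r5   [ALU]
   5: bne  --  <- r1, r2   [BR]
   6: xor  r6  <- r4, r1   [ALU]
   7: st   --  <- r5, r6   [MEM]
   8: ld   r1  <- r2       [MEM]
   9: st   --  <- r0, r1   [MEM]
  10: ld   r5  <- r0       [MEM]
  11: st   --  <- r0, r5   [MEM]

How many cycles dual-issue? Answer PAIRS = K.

c0: i0 and  RAW r4
c1: i1&i2 add+or  pair
c2: i3&i4 sll+add  pair
c3: i5&i6 bne+xor  pair
c4: i7 st  no-port MEM/MEM
c5: i8 ld  no-port MEM/MEM
c6: i9 st  no-port MEM/MEM
c7: i10 ld  no-port MEM/MEM
c8: i11 st  tail

PAIRS = 3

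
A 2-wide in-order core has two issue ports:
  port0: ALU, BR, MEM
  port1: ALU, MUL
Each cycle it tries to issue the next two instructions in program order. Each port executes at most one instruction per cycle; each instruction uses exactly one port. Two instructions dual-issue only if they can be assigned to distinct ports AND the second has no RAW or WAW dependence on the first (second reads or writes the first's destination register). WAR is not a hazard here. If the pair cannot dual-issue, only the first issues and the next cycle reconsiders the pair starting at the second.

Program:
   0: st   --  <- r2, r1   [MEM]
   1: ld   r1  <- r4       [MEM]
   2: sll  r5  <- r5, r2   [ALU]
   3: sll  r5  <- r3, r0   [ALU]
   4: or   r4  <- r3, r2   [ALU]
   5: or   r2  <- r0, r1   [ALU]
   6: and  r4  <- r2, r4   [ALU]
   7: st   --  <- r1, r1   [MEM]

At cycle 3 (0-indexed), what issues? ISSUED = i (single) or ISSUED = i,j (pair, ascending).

ISSUED = 5

0. st @i0  | no-port MEM/MEM
1. ld+sll @i1,i2  | dual
2. sll+or @i3,i4  | dual
3. or @i5  | RAW r2
4. and+st @i6,i7  | dual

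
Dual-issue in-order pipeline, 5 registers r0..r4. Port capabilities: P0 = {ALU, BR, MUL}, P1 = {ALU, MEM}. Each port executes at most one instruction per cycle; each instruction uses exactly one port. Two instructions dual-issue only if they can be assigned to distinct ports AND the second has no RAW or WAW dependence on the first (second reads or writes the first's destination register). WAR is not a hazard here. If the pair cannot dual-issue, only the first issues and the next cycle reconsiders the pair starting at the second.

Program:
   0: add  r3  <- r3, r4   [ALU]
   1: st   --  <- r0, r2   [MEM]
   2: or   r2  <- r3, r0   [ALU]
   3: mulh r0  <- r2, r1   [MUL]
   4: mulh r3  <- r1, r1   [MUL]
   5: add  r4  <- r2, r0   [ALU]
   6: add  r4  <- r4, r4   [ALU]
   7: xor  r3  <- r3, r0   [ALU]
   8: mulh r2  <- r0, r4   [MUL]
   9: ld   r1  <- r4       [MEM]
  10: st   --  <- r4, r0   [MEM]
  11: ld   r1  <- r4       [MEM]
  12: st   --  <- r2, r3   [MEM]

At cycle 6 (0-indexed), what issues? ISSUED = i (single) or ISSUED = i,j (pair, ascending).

ISSUED = 10

c0: i0&i1 add.ALU+st.MEM  2-wide
c1: i2 or.ALU  RAW r2
c2: i3 mulh.MUL  no-port MUL/MUL
c3: i4&i5 mulh.MUL+add.ALU  2-wide
c4: i6&i7 add.ALU+xor.ALU  2-wide
c5: i8&i9 mulh.MUL+ld.MEM  2-wide
c6: i10 st.MEM  no-port MEM/MEM
c7: i11 ld.MEM  no-port MEM/MEM
c8: i12 st.MEM  tail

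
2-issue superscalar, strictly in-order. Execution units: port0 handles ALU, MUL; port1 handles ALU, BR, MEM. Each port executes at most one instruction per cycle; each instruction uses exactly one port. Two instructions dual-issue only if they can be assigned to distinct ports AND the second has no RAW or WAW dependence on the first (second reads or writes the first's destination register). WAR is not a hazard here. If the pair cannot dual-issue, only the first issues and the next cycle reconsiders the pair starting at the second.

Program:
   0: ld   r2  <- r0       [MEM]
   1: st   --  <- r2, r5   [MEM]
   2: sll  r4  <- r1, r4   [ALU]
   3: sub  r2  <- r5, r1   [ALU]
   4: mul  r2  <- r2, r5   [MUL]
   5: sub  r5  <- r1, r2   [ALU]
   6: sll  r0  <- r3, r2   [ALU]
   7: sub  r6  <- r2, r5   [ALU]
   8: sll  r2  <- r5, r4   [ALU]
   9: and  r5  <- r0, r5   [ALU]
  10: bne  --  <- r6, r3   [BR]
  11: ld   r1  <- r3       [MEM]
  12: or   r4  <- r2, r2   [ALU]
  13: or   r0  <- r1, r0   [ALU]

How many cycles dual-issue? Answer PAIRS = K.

PAIRS = 5

#0 head=0: ld.MEM i0 no-port MEM/MEM
#1 head=1: st.MEM;sll.ALU i1+i2 2-wide
#2 head=3: sub.ALU i3 RAW+WAW r2
#3 head=4: mul.MUL i4 RAW r2
#4 head=5: sub.ALU;sll.ALU i5+i6 2-wide
#5 head=7: sub.ALU;sll.ALU i7+i8 2-wide
#6 head=9: and.ALU;bne.BR i9+i10 2-wide
#7 head=11: ld.MEM;or.ALU i11+i12 2-wide
#8 head=13: or.ALU i13 tail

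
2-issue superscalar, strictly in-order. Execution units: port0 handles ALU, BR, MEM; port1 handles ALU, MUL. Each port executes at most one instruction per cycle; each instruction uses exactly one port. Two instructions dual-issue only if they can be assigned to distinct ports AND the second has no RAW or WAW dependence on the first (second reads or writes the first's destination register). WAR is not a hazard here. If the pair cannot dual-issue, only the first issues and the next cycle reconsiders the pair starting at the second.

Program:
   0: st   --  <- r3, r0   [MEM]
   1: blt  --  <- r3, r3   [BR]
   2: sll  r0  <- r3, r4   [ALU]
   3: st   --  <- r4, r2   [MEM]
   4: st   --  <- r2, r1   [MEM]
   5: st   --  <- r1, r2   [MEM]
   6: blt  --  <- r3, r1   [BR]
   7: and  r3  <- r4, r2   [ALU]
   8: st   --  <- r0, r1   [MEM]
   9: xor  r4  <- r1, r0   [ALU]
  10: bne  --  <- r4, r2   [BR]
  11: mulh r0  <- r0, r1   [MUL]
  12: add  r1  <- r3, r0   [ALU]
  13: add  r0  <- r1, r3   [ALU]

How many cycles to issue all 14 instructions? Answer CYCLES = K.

t=0 i0:st ; no-port MEM/BR
t=1 i1+i2:blt;sll ; 2-wide
t=2 i3:st ; no-port MEM/MEM
t=3 i4:st ; no-port MEM/MEM
t=4 i5:st ; no-port MEM/BR
t=5 i6+i7:blt;and ; 2-wide
t=6 i8+i9:st;xor ; 2-wide
t=7 i10+i11:bne;mulh ; 2-wide
t=8 i12:add ; RAW r1
t=9 i13:add ; tail

CYCLES = 10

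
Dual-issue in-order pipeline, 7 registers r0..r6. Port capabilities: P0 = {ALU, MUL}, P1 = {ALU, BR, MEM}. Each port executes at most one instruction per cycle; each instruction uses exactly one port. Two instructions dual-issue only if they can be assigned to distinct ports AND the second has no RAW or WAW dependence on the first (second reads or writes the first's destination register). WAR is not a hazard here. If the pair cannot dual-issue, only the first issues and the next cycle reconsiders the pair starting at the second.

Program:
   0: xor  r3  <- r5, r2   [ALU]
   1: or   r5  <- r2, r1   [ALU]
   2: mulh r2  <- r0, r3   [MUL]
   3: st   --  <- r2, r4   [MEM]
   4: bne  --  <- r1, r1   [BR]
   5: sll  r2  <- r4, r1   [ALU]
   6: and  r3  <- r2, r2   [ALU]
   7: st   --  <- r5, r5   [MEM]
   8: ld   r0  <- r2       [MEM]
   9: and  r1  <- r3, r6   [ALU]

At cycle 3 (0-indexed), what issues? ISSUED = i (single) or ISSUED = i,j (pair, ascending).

ISSUED = 4,5

t=0 i0/i1:xor.ALU or.ALU ; dual
t=1 i2:mulh.MUL ; RAW r2
t=2 i3:st.MEM ; no-port MEM/BR
t=3 i4/i5:bne.BR sll.ALU ; dual
t=4 i6/i7:and.ALU st.MEM ; dual
t=5 i8/i9:ld.MEM and.ALU ; dual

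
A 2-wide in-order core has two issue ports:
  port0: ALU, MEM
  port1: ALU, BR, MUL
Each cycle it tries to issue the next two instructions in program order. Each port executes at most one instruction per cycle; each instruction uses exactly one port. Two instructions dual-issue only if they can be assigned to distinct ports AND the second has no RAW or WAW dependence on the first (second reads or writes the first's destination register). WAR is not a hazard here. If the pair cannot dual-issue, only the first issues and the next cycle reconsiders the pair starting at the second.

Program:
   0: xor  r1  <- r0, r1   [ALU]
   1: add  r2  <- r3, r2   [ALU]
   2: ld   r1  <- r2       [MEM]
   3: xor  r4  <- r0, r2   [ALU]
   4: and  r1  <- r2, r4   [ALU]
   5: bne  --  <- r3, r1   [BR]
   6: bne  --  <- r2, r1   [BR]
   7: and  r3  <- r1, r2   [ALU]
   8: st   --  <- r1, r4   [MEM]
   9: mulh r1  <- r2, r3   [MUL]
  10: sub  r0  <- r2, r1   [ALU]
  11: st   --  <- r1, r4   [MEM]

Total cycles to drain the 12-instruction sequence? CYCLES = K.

CYCLES = 7

[0] i0+i1  xor;add  -- 2-wide
[1] i2+i3  ld;xor  -- 2-wide
[2] i4  and  -- RAW r1
[3] i5  bne  -- no-port BR/BR
[4] i6+i7  bne;and  -- 2-wide
[5] i8+i9  st;mulh  -- 2-wide
[6] i10+i11  sub;st  -- 2-wide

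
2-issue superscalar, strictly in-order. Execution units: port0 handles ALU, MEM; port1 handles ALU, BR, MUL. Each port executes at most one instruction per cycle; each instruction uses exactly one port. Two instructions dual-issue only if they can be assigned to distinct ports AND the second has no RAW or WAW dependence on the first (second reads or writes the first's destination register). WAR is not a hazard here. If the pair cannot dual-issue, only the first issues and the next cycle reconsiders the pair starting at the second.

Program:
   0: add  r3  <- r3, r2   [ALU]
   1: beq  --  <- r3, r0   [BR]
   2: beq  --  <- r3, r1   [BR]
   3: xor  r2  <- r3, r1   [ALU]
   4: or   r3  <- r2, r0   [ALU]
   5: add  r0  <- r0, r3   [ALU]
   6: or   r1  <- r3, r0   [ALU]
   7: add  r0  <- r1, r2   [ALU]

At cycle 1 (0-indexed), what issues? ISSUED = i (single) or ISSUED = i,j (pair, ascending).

ISSUED = 1

0. add.ALU @i0  | RAW r3
1. beq.BR @i1  | no-port BR/BR
2. beq.BR xor.ALU @i2/i3  | 2-wide
3. or.ALU @i4  | RAW r3
4. add.ALU @i5  | RAW r0
5. or.ALU @i6  | RAW r1
6. add.ALU @i7  | tail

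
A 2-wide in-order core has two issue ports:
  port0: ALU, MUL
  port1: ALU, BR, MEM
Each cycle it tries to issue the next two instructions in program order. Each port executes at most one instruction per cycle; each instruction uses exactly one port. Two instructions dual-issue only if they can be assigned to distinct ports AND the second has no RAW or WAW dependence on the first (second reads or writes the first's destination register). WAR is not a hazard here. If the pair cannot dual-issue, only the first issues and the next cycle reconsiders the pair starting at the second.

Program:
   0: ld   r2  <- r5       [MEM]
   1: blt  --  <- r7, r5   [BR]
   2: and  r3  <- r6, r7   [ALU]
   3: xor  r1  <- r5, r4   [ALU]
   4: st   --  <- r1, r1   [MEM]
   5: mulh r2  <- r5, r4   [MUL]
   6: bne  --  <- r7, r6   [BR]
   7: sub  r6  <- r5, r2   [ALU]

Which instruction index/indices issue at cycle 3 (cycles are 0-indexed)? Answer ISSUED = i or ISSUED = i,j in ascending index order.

#0 head=0: ld.MEM i0 no-port MEM/BR
#1 head=1: blt.BR/and.ALU i1&i2 2-wide
#2 head=3: xor.ALU i3 RAW r1
#3 head=4: st.MEM/mulh.MUL i4&i5 2-wide
#4 head=6: bne.BR/sub.ALU i6&i7 2-wide

ISSUED = 4,5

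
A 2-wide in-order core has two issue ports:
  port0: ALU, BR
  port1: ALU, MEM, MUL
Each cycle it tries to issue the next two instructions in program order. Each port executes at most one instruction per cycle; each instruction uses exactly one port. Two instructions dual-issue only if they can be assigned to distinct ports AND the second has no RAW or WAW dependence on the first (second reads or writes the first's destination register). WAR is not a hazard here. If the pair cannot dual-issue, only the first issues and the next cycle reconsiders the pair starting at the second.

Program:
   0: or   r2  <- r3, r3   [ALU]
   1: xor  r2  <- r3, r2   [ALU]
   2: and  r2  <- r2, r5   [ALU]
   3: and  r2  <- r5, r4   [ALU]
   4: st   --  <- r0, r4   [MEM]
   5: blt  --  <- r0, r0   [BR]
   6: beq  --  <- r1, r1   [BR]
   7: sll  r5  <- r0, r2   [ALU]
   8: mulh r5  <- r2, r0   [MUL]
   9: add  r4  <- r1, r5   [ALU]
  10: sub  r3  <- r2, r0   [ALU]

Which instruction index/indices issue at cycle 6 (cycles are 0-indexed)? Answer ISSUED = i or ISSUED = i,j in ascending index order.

c0: i0 or.ALU  RAW+WAW r2
c1: i1 xor.ALU  RAW+WAW r2
c2: i2 and.ALU  WAW r2
c3: i3&i4 and.ALU st.MEM  dual
c4: i5 blt.BR  no-port BR/BR
c5: i6&i7 beq.BR sll.ALU  dual
c6: i8 mulh.MUL  RAW r5
c7: i9&i10 add.ALU sub.ALU  dual

ISSUED = 8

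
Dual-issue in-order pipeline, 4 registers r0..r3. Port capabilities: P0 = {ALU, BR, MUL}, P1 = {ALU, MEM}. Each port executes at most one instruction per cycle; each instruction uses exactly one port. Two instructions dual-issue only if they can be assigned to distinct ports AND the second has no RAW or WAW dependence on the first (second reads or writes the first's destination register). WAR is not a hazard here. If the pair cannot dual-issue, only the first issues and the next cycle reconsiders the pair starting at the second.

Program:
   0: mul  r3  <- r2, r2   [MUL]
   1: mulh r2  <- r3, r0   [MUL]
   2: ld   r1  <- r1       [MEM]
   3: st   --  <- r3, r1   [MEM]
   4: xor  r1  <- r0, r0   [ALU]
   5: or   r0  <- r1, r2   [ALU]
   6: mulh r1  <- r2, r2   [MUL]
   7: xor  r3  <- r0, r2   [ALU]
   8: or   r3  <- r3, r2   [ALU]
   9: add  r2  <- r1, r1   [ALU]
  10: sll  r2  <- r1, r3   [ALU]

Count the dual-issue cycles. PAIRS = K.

PAIRS = 4

0. mul @i0  | no-port MUL/MUL
1. mulh;ld @i1,i2  | dual
2. st;xor @i3,i4  | dual
3. or;mulh @i5,i6  | dual
4. xor @i7  | RAW+WAW r3
5. or;add @i8,i9  | dual
6. sll @i10  | tail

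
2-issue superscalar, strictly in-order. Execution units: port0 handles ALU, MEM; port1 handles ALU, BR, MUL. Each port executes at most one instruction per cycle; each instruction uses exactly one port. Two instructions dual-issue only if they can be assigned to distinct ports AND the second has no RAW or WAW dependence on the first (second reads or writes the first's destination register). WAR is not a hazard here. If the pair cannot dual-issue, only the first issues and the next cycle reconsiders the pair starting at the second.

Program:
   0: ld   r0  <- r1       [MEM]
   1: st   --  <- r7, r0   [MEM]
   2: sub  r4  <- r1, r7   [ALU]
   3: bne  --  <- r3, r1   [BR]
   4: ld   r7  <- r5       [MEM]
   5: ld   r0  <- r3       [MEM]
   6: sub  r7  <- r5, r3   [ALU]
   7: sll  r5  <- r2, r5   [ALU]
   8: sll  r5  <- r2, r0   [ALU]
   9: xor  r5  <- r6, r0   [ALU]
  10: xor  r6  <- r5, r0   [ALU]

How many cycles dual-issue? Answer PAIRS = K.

#0 head=0: ld.MEM i0 no-port MEM/MEM
#1 head=1: st.MEM sub.ALU i1/i2 2-wide
#2 head=3: bne.BR ld.MEM i3/i4 2-wide
#3 head=5: ld.MEM sub.ALU i5/i6 2-wide
#4 head=7: sll.ALU i7 WAW r5
#5 head=8: sll.ALU i8 WAW r5
#6 head=9: xor.ALU i9 RAW r5
#7 head=10: xor.ALU i10 tail

PAIRS = 3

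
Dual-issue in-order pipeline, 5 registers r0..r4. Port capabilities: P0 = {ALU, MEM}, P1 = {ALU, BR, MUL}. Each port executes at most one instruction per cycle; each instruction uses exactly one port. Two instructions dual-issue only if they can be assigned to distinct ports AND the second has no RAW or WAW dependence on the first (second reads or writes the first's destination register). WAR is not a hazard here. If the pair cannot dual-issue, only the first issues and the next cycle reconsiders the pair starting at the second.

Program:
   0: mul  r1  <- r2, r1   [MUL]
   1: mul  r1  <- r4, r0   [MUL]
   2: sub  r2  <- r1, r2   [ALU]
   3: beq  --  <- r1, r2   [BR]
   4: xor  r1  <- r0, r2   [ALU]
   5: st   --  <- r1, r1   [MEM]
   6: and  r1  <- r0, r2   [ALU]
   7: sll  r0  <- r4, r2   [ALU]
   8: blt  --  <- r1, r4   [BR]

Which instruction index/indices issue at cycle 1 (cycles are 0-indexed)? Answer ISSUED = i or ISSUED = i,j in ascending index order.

ISSUED = 1

t=0 i0:mul ; no-port MUL/MUL
t=1 i1:mul ; RAW r1
t=2 i2:sub ; RAW r2
t=3 i3/i4:beq/xor ; pair
t=4 i5/i6:st/and ; pair
t=5 i7/i8:sll/blt ; pair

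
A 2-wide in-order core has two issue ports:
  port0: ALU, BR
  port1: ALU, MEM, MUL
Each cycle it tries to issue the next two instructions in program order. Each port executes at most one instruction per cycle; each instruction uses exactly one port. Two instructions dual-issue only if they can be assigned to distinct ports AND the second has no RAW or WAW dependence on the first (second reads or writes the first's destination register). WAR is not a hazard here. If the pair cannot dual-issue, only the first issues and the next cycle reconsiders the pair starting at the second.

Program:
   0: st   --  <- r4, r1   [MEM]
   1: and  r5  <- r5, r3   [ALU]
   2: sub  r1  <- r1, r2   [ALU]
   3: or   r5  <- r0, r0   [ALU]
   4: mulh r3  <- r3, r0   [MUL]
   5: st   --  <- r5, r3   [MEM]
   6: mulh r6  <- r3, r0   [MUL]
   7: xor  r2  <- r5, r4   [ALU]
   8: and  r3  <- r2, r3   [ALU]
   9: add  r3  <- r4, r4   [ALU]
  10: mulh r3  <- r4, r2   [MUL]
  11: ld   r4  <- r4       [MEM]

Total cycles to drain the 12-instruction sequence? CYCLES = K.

CYCLES = 9

  cy0 -> i0/i1 (st.MEM and.ALU) 2-wide
  cy1 -> i2/i3 (sub.ALU or.ALU) 2-wide
  cy2 -> i4 (mulh.MUL) no-port MUL/MEM
  cy3 -> i5 (st.MEM) no-port MEM/MUL
  cy4 -> i6/i7 (mulh.MUL xor.ALU) 2-wide
  cy5 -> i8 (and.ALU) WAW r3
  cy6 -> i9 (add.ALU) WAW r3
  cy7 -> i10 (mulh.MUL) no-port MUL/MEM
  cy8 -> i11 (ld.MEM) tail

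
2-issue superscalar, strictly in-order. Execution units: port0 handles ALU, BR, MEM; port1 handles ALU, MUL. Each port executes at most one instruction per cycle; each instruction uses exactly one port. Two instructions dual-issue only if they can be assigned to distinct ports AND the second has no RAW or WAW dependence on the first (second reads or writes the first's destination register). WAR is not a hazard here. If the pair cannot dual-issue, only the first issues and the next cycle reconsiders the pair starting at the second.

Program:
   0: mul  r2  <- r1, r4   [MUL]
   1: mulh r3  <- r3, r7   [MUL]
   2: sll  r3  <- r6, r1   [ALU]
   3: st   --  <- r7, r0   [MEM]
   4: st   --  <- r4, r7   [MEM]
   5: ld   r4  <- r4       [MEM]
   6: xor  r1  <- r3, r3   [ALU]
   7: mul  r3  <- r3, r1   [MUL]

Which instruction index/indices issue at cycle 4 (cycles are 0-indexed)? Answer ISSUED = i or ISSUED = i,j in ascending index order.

0. mul.MUL @i0  | no-port MUL/MUL
1. mulh.MUL @i1  | WAW r3
2. sll.ALU;st.MEM @i2&i3  | 2-wide
3. st.MEM @i4  | no-port MEM/MEM
4. ld.MEM;xor.ALU @i5&i6  | 2-wide
5. mul.MUL @i7  | tail

ISSUED = 5,6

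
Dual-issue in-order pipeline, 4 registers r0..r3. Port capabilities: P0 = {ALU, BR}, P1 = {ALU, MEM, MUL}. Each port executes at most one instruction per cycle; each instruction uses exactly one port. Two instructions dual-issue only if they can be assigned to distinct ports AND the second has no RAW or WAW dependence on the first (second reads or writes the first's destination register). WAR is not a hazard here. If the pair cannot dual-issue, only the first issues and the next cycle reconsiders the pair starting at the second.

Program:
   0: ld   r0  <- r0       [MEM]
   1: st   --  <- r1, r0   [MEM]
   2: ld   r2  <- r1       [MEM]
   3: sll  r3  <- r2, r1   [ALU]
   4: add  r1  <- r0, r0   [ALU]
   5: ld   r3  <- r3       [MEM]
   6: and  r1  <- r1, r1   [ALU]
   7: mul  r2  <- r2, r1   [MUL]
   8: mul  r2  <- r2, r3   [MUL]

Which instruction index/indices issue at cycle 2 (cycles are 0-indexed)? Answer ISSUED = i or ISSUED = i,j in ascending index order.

#0 head=0: ld.MEM i0 no-port MEM/MEM
#1 head=1: st.MEM i1 no-port MEM/MEM
#2 head=2: ld.MEM i2 RAW r2
#3 head=3: sll.ALU add.ALU i3/i4 dual
#4 head=5: ld.MEM and.ALU i5/i6 dual
#5 head=7: mul.MUL i7 no-port MUL/MUL
#6 head=8: mul.MUL i8 tail

ISSUED = 2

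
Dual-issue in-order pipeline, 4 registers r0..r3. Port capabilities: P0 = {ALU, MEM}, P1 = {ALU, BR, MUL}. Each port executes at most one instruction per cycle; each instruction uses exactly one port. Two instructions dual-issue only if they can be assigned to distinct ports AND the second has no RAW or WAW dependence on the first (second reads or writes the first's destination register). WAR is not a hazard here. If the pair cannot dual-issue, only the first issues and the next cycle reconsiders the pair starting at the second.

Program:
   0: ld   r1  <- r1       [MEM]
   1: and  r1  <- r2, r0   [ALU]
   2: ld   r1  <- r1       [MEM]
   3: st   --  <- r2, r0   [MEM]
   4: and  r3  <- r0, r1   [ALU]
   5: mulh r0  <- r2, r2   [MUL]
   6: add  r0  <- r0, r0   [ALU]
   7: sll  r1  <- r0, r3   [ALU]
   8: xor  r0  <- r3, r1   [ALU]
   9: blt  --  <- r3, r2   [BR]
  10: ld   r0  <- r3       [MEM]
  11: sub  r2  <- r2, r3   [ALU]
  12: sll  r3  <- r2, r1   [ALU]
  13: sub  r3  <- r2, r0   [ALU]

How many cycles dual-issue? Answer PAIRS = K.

  cy0 -> i0 (ld) WAW r1
  cy1 -> i1 (and) RAW+WAW r1
  cy2 -> i2 (ld) no-port MEM/MEM
  cy3 -> i3+i4 (st;and) pair
  cy4 -> i5 (mulh) RAW+WAW r0
  cy5 -> i6 (add) RAW r0
  cy6 -> i7 (sll) RAW r1
  cy7 -> i8+i9 (xor;blt) pair
  cy8 -> i10+i11 (ld;sub) pair
  cy9 -> i12 (sll) WAW r3
  cy10 -> i13 (sub) tail

PAIRS = 3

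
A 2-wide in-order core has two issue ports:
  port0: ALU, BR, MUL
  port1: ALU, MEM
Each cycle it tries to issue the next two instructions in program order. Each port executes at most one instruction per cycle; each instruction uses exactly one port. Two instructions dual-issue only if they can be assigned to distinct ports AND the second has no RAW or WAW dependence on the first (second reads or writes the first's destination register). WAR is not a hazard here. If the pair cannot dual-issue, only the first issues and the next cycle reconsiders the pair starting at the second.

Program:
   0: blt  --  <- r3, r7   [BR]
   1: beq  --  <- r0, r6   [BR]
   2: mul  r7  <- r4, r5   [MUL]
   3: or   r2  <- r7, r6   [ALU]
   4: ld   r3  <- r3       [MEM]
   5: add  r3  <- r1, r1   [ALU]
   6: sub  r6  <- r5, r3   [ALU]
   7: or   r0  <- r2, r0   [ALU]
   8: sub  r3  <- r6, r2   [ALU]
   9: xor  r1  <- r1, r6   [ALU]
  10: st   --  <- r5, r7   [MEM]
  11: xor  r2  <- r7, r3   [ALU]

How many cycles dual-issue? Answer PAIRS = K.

PAIRS = 4

t=0 i0:blt.BR ; no-port BR/BR
t=1 i1:beq.BR ; no-port BR/MUL
t=2 i2:mul.MUL ; RAW r7
t=3 i3/i4:or.ALU ld.MEM ; dual
t=4 i5:add.ALU ; RAW r3
t=5 i6/i7:sub.ALU or.ALU ; dual
t=6 i8/i9:sub.ALU xor.ALU ; dual
t=7 i10/i11:st.MEM xor.ALU ; dual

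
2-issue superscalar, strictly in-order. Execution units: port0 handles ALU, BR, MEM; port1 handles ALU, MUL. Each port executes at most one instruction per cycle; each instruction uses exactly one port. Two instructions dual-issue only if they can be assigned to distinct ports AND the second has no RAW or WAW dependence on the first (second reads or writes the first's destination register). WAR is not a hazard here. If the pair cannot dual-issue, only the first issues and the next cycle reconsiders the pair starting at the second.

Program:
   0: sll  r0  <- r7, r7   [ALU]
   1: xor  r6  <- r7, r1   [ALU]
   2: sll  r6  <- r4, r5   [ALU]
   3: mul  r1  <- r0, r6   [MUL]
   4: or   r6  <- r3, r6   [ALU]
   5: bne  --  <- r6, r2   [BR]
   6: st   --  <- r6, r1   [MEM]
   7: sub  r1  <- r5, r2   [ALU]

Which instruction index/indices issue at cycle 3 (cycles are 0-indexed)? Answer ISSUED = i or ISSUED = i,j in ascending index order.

ISSUED = 5

c0: i0,i1 sll.ALU;xor.ALU  pair
c1: i2 sll.ALU  RAW r6
c2: i3,i4 mul.MUL;or.ALU  pair
c3: i5 bne.BR  no-port BR/MEM
c4: i6,i7 st.MEM;sub.ALU  pair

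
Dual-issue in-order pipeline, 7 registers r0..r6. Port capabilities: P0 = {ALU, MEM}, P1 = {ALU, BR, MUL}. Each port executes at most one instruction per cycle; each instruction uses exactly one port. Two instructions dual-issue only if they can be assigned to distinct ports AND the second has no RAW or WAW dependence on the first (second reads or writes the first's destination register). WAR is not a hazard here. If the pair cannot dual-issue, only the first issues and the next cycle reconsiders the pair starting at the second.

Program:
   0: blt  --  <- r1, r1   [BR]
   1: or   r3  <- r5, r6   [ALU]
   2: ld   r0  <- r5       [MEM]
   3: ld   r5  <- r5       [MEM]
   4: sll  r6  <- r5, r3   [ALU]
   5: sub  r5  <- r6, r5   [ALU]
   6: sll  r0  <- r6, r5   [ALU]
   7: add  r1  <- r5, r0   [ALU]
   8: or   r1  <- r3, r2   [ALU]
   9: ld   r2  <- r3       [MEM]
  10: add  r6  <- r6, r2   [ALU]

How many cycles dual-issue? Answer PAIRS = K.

0. blt.BR/or.ALU @i0,i1  | dual
1. ld.MEM @i2  | no-port MEM/MEM
2. ld.MEM @i3  | RAW r5
3. sll.ALU @i4  | RAW r6
4. sub.ALU @i5  | RAW r5
5. sll.ALU @i6  | RAW r0
6. add.ALU @i7  | WAW r1
7. or.ALU/ld.MEM @i8,i9  | dual
8. add.ALU @i10  | tail

PAIRS = 2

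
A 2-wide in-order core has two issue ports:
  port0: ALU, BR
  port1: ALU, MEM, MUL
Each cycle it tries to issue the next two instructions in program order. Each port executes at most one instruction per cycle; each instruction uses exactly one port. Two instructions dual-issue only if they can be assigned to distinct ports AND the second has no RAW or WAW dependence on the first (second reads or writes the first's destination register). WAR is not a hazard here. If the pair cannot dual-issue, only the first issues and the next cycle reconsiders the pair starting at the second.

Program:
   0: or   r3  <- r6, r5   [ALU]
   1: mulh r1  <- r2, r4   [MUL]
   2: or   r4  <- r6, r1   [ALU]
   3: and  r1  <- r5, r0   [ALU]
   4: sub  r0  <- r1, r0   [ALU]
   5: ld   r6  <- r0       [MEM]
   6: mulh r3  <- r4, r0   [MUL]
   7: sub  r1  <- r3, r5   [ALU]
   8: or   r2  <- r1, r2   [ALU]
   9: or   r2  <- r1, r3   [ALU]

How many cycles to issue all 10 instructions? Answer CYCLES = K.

c0: i0/i1 or.ALU mulh.MUL  pair
c1: i2/i3 or.ALU and.ALU  pair
c2: i4 sub.ALU  RAW r0
c3: i5 ld.MEM  no-port MEM/MUL
c4: i6 mulh.MUL  RAW r3
c5: i7 sub.ALU  RAW r1
c6: i8 or.ALU  WAW r2
c7: i9 or.ALU  tail

CYCLES = 8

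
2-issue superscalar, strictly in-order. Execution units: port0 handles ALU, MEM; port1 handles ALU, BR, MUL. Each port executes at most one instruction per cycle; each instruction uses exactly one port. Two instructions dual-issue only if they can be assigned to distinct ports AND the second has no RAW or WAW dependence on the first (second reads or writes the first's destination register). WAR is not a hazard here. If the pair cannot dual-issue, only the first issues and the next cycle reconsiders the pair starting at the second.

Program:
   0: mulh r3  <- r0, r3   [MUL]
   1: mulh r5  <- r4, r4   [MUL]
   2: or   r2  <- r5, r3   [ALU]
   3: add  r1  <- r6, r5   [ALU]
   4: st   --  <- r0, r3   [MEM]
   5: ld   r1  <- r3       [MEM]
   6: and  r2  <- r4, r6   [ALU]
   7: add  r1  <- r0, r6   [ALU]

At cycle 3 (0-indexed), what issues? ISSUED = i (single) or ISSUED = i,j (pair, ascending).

  cy0 -> i0 (mulh) no-port MUL/MUL
  cy1 -> i1 (mulh) RAW r5
  cy2 -> i2&i3 (or+add) pair
  cy3 -> i4 (st) no-port MEM/MEM
  cy4 -> i5&i6 (ld+and) pair
  cy5 -> i7 (add) tail

ISSUED = 4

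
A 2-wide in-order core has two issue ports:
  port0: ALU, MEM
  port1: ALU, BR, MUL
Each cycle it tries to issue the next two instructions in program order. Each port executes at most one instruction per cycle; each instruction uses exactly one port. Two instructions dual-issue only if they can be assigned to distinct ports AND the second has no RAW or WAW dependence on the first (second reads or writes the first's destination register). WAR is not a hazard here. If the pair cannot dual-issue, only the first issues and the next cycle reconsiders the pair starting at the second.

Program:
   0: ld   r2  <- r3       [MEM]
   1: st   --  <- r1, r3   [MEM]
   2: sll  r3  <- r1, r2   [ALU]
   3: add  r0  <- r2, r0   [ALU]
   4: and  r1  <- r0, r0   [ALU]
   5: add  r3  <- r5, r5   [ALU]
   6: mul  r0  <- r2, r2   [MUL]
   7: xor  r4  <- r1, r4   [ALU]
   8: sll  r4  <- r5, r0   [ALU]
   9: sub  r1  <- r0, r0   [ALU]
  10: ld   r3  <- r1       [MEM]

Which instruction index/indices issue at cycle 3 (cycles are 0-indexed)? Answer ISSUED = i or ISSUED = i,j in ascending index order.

[0] i0  ld.MEM  -- no-port MEM/MEM
[1] i1/i2  st.MEM;sll.ALU  -- 2-wide
[2] i3  add.ALU  -- RAW r0
[3] i4/i5  and.ALU;add.ALU  -- 2-wide
[4] i6/i7  mul.MUL;xor.ALU  -- 2-wide
[5] i8/i9  sll.ALU;sub.ALU  -- 2-wide
[6] i10  ld.MEM  -- tail

ISSUED = 4,5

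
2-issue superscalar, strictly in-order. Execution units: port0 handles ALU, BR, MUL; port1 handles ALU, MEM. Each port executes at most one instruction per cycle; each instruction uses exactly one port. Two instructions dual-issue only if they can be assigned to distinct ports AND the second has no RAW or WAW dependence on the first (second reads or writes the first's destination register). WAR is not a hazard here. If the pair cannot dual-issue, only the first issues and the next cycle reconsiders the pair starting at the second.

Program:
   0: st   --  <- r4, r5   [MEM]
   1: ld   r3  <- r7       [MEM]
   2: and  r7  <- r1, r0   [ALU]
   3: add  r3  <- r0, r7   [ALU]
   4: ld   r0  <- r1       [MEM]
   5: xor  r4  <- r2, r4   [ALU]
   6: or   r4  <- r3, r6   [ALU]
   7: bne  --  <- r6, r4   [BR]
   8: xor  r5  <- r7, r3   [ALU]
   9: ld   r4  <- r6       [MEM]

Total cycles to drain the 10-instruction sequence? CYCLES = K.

CYCLES = 7

  cy0 -> i0 (st.MEM) no-port MEM/MEM
  cy1 -> i1/i2 (ld.MEM/and.ALU) pair
  cy2 -> i3/i4 (add.ALU/ld.MEM) pair
  cy3 -> i5 (xor.ALU) WAW r4
  cy4 -> i6 (or.ALU) RAW r4
  cy5 -> i7/i8 (bne.BR/xor.ALU) pair
  cy6 -> i9 (ld.MEM) tail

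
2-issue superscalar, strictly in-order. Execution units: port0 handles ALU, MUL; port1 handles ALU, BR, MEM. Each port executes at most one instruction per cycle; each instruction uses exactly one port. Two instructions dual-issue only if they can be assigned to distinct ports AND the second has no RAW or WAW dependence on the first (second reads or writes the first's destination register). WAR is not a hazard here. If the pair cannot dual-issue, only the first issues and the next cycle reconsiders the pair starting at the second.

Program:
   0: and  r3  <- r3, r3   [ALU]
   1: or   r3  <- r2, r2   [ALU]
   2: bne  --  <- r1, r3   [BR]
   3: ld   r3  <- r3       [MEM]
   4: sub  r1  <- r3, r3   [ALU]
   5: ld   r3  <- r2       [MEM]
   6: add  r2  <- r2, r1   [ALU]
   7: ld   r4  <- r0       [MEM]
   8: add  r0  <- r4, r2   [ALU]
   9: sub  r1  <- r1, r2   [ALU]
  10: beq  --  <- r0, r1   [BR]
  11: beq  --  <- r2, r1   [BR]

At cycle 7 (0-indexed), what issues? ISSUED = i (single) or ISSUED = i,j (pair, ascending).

ISSUED = 10

#0 head=0: and i0 WAW r3
#1 head=1: or i1 RAW r3
#2 head=2: bne i2 no-port BR/MEM
#3 head=3: ld i3 RAW r3
#4 head=4: sub/ld i4/i5 2-wide
#5 head=6: add/ld i6/i7 2-wide
#6 head=8: add/sub i8/i9 2-wide
#7 head=10: beq i10 no-port BR/BR
#8 head=11: beq i11 tail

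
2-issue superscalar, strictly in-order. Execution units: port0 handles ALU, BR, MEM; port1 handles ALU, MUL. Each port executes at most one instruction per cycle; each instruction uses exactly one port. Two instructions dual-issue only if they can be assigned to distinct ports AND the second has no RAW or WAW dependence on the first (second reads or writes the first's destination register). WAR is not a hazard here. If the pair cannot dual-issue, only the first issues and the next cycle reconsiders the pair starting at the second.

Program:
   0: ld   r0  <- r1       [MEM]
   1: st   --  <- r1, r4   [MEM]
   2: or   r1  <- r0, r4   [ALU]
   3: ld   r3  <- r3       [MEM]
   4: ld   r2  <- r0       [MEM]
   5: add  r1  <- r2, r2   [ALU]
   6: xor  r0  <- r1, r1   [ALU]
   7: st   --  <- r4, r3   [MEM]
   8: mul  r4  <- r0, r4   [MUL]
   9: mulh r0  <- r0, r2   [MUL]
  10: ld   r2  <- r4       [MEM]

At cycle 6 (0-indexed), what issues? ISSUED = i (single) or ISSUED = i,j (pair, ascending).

  cy0 -> i0 (ld) no-port MEM/MEM
  cy1 -> i1/i2 (st or) 2-wide
  cy2 -> i3 (ld) no-port MEM/MEM
  cy3 -> i4 (ld) RAW r2
  cy4 -> i5 (add) RAW r1
  cy5 -> i6/i7 (xor st) 2-wide
  cy6 -> i8 (mul) no-port MUL/MUL
  cy7 -> i9/i10 (mulh ld) 2-wide

ISSUED = 8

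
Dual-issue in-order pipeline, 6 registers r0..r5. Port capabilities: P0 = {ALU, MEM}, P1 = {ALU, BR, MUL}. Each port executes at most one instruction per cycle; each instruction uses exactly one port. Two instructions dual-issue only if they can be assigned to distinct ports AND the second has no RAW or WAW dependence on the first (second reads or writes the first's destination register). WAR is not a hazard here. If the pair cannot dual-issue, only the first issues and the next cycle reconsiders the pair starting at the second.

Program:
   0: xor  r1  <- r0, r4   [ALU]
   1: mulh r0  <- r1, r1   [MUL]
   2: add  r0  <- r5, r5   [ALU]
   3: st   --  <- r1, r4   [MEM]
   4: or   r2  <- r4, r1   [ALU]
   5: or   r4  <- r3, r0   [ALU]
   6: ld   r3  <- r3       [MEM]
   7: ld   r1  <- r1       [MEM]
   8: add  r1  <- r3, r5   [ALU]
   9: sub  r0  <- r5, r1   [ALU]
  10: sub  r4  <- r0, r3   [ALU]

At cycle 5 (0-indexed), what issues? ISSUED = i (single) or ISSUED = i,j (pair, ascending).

ISSUED = 7

c0: i0 xor  RAW r1
c1: i1 mulh  WAW r0
c2: i2,i3 add;st  dual
c3: i4,i5 or;or  dual
c4: i6 ld  no-port MEM/MEM
c5: i7 ld  WAW r1
c6: i8 add  RAW r1
c7: i9 sub  RAW r0
c8: i10 sub  tail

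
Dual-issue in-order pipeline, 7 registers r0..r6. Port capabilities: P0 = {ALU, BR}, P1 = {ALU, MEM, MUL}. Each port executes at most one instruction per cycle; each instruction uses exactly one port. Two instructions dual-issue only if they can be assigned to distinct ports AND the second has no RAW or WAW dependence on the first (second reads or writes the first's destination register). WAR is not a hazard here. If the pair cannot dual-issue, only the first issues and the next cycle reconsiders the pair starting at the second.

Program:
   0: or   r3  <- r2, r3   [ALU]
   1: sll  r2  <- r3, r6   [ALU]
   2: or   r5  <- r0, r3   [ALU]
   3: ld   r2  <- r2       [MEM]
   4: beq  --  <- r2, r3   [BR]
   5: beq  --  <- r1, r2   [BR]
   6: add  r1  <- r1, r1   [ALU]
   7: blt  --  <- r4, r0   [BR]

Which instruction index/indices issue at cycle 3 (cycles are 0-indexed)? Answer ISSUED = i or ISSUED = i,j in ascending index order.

[0] i0  or  -- RAW r3
[1] i1+i2  sll+or  -- pair
[2] i3  ld  -- RAW r2
[3] i4  beq  -- no-port BR/BR
[4] i5+i6  beq+add  -- pair
[5] i7  blt  -- tail

ISSUED = 4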